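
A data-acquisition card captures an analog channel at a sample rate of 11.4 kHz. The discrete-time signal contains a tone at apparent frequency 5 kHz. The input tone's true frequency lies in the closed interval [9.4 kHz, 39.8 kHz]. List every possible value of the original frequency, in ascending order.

16.4 kHz, 17.8 kHz, 27.8 kHz, 29.2 kHz, 39.2 kHz

Frequencies that alias to 5 kHz are k·fs ± 5 kHz for integer k ≥ 0.
k=0: 5 kHz.
k=1: 6.4 kHz, 16.4 kHz.
k=2: 17.8 kHz, 27.8 kHz.
k=3: 29.2 kHz, 39.2 kHz.
k=4: 40.6 kHz, 50.6 kHz.
Within [9.4 kHz, 39.8 kHz]: 16.4 kHz, 17.8 kHz, 27.8 kHz, 29.2 kHz, 39.2 kHz.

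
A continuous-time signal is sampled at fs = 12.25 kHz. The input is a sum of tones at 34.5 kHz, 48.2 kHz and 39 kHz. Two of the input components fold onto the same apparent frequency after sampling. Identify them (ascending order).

34.5 kHz, 39 kHz

fs/2 = 6.125 kHz.
34.5 kHz mod fs = 10 kHz.
10 kHz > fs/2 = 6.125 kHz, folds to fs − 10 kHz = 2.25 kHz.
48.2 kHz mod fs = 11.45 kHz.
11.45 kHz > fs/2 = 6.125 kHz, folds to fs − 11.45 kHz = 0.8 kHz.
39 kHz mod fs = 2.25 kHz.
2.25 kHz ≤ fs/2 = 6.125 kHz, appears at 2.25 kHz.
34.5 kHz and 39 kHz both map to 2.25 kHz.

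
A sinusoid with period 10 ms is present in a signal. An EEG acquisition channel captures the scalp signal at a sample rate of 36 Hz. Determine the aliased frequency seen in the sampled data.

T = 10 ms → f = 1/T = 100 Hz.
100 Hz mod fs = 28 Hz.
28 Hz > fs/2 = 18 Hz, folds to fs − 28 Hz = 8 Hz.

8 Hz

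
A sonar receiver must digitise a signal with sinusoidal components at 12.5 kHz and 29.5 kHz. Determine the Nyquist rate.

59 kHz

Highest-frequency component: 29.5 kHz.
Nyquist rate = 2 × 29.5 kHz = 59 kHz.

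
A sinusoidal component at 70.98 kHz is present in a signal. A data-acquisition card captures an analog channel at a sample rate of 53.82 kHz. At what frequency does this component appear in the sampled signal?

17.16 kHz

70.98 kHz mod fs = 17.16 kHz.
17.16 kHz ≤ fs/2 = 26.91 kHz, appears at 17.16 kHz.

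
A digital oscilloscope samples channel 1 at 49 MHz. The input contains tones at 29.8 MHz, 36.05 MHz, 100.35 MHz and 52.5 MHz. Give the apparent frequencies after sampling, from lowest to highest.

fs/2 = 24.5 MHz.
29.8 MHz > fs/2 = 24.5 MHz, folds to fs − 29.8 MHz = 19.2 MHz.
36.05 MHz > fs/2 = 24.5 MHz, folds to fs − 36.05 MHz = 12.95 MHz.
100.35 MHz mod fs = 2.35 MHz.
2.35 MHz ≤ fs/2 = 24.5 MHz, appears at 2.35 MHz.
52.5 MHz mod fs = 3.5 MHz.
3.5 MHz ≤ fs/2 = 24.5 MHz, appears at 3.5 MHz.
Distinct values: {2.35 MHz, 3.5 MHz, 12.95 MHz, 19.2 MHz}.

2.35 MHz, 3.5 MHz, 12.95 MHz, 19.2 MHz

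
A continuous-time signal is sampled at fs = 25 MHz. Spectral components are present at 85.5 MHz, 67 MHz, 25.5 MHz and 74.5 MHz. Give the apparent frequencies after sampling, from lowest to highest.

0.5 MHz, 8 MHz, 10.5 MHz

fs/2 = 12.5 MHz.
85.5 MHz mod fs = 10.5 MHz.
10.5 MHz ≤ fs/2 = 12.5 MHz, appears at 10.5 MHz.
67 MHz mod fs = 17 MHz.
17 MHz > fs/2 = 12.5 MHz, folds to fs − 17 MHz = 8 MHz.
25.5 MHz mod fs = 0.5 MHz.
0.5 MHz ≤ fs/2 = 12.5 MHz, appears at 0.5 MHz.
74.5 MHz mod fs = 24.5 MHz.
24.5 MHz > fs/2 = 12.5 MHz, folds to fs − 24.5 MHz = 0.5 MHz.
Distinct values: {0.5 MHz, 8 MHz, 10.5 MHz}.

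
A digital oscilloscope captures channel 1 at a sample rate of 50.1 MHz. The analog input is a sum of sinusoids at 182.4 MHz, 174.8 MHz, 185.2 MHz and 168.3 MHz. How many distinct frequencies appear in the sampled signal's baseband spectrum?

3

fs/2 = 25.05 MHz.
182.4 MHz mod fs = 32.1 MHz.
32.1 MHz > fs/2 = 25.05 MHz, folds to fs − 32.1 MHz = 18 MHz.
174.8 MHz mod fs = 24.5 MHz.
24.5 MHz ≤ fs/2 = 25.05 MHz, appears at 24.5 MHz.
185.2 MHz mod fs = 34.9 MHz.
34.9 MHz > fs/2 = 25.05 MHz, folds to fs − 34.9 MHz = 15.2 MHz.
168.3 MHz mod fs = 18 MHz.
18 MHz ≤ fs/2 = 25.05 MHz, appears at 18 MHz.
Distinct values: {15.2 MHz, 18 MHz, 24.5 MHz} → 3.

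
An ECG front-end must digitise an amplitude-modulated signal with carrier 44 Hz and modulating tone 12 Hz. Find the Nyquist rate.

AM sidebands sit at fc ± fm = 32 Hz and 56 Hz.
Highest-frequency component: 56 Hz.
Nyquist rate = 2 × 56 Hz = 112 Hz.

112 Hz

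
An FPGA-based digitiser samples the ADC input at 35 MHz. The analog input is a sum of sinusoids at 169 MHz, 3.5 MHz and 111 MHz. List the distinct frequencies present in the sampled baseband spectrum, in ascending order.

3.5 MHz, 6 MHz

fs/2 = 17.5 MHz.
169 MHz mod fs = 29 MHz.
29 MHz > fs/2 = 17.5 MHz, folds to fs − 29 MHz = 6 MHz.
3.5 MHz ≤ fs/2 = 17.5 MHz, passes unchanged.
111 MHz mod fs = 6 MHz.
6 MHz ≤ fs/2 = 17.5 MHz, appears at 6 MHz.
Distinct values: {3.5 MHz, 6 MHz}.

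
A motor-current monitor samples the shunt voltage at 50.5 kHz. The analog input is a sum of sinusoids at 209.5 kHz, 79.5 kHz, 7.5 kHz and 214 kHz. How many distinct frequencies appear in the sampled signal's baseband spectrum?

fs/2 = 25.25 kHz.
209.5 kHz mod fs = 7.5 kHz.
7.5 kHz ≤ fs/2 = 25.25 kHz, appears at 7.5 kHz.
79.5 kHz mod fs = 29 kHz.
29 kHz > fs/2 = 25.25 kHz, folds to fs − 29 kHz = 21.5 kHz.
7.5 kHz ≤ fs/2 = 25.25 kHz, passes unchanged.
214 kHz mod fs = 12 kHz.
12 kHz ≤ fs/2 = 25.25 kHz, appears at 12 kHz.
Distinct values: {7.5 kHz, 12 kHz, 21.5 kHz} → 3.

3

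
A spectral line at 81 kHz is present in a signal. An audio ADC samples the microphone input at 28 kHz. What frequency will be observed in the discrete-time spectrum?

3 kHz

81 kHz mod fs = 25 kHz.
25 kHz > fs/2 = 14 kHz, folds to fs − 25 kHz = 3 kHz.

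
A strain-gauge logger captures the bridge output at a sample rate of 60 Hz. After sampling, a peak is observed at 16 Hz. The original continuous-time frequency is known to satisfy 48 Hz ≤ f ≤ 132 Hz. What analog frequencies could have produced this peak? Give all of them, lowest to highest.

76 Hz, 104 Hz

Frequencies that alias to 16 Hz are k·fs ± 16 Hz for integer k ≥ 0.
k=0: 16 Hz.
k=1: 44 Hz, 76 Hz.
k=2: 104 Hz, 136 Hz.
k=3: 164 Hz, 196 Hz.
Within [48 Hz, 132 Hz]: 76 Hz, 104 Hz.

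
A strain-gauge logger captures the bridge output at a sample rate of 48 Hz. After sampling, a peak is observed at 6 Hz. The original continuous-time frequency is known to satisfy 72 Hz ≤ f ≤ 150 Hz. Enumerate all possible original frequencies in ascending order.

90 Hz, 102 Hz, 138 Hz, 150 Hz

Frequencies that alias to 6 Hz are k·fs ± 6 Hz for integer k ≥ 0.
k=0: 6 Hz.
k=1: 42 Hz, 54 Hz.
k=2: 90 Hz, 102 Hz.
k=3: 138 Hz, 150 Hz.
k=4: 186 Hz, 198 Hz.
Within [72 Hz, 150 Hz]: 90 Hz, 102 Hz, 138 Hz, 150 Hz.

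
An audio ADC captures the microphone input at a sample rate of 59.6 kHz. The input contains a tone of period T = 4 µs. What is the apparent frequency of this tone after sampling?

T = 4 µs → f = 1/T = 250 kHz.
250 kHz mod fs = 11.6 kHz.
11.6 kHz ≤ fs/2 = 29.8 kHz, appears at 11.6 kHz.

11.6 kHz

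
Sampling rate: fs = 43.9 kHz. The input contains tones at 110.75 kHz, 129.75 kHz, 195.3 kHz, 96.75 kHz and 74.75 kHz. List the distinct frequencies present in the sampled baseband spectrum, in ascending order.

fs/2 = 21.95 kHz.
110.75 kHz mod fs = 22.95 kHz.
22.95 kHz > fs/2 = 21.95 kHz, folds to fs − 22.95 kHz = 20.95 kHz.
129.75 kHz mod fs = 41.95 kHz.
41.95 kHz > fs/2 = 21.95 kHz, folds to fs − 41.95 kHz = 1.95 kHz.
195.3 kHz mod fs = 19.7 kHz.
19.7 kHz ≤ fs/2 = 21.95 kHz, appears at 19.7 kHz.
96.75 kHz mod fs = 8.95 kHz.
8.95 kHz ≤ fs/2 = 21.95 kHz, appears at 8.95 kHz.
74.75 kHz mod fs = 30.85 kHz.
30.85 kHz > fs/2 = 21.95 kHz, folds to fs − 30.85 kHz = 13.05 kHz.
Distinct values: {1.95 kHz, 8.95 kHz, 13.05 kHz, 19.7 kHz, 20.95 kHz}.

1.95 kHz, 8.95 kHz, 13.05 kHz, 19.7 kHz, 20.95 kHz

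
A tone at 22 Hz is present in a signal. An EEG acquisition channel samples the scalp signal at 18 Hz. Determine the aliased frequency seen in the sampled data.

22 Hz mod fs = 4 Hz.
4 Hz ≤ fs/2 = 9 Hz, appears at 4 Hz.

4 Hz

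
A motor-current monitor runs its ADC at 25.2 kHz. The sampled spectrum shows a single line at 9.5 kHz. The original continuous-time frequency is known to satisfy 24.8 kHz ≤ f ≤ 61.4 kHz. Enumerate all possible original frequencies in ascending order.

34.7 kHz, 40.9 kHz, 59.9 kHz

Frequencies that alias to 9.5 kHz are k·fs ± 9.5 kHz for integer k ≥ 0.
k=0: 9.5 kHz.
k=1: 15.7 kHz, 34.7 kHz.
k=2: 40.9 kHz, 59.9 kHz.
k=3: 66.1 kHz, 85.1 kHz.
Within [24.8 kHz, 61.4 kHz]: 34.7 kHz, 40.9 kHz, 59.9 kHz.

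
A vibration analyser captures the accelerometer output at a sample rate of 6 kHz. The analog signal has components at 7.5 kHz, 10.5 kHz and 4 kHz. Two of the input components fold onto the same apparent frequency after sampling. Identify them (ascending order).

fs/2 = 3 kHz.
7.5 kHz mod fs = 1.5 kHz.
1.5 kHz ≤ fs/2 = 3 kHz, appears at 1.5 kHz.
10.5 kHz mod fs = 4.5 kHz.
4.5 kHz > fs/2 = 3 kHz, folds to fs − 4.5 kHz = 1.5 kHz.
4 kHz > fs/2 = 3 kHz, folds to fs − 4 kHz = 2 kHz.
7.5 kHz and 10.5 kHz both map to 1.5 kHz.

7.5 kHz, 10.5 kHz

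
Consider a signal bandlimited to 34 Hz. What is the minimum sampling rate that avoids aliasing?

68 Hz

Nyquist rate = 2 × 34 Hz = 68 Hz.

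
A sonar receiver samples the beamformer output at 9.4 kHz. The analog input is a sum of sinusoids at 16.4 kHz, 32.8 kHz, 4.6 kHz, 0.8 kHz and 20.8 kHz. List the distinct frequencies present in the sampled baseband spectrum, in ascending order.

fs/2 = 4.7 kHz.
16.4 kHz mod fs = 7 kHz.
7 kHz > fs/2 = 4.7 kHz, folds to fs − 7 kHz = 2.4 kHz.
32.8 kHz mod fs = 4.6 kHz.
4.6 kHz ≤ fs/2 = 4.7 kHz, appears at 4.6 kHz.
4.6 kHz ≤ fs/2 = 4.7 kHz, passes unchanged.
0.8 kHz ≤ fs/2 = 4.7 kHz, passes unchanged.
20.8 kHz mod fs = 2 kHz.
2 kHz ≤ fs/2 = 4.7 kHz, appears at 2 kHz.
Distinct values: {0.8 kHz, 2 kHz, 2.4 kHz, 4.6 kHz}.

0.8 kHz, 2 kHz, 2.4 kHz, 4.6 kHz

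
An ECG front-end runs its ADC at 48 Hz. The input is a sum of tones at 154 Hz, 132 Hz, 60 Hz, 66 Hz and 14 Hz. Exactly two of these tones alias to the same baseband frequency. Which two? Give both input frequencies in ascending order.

60 Hz, 132 Hz

fs/2 = 24 Hz.
154 Hz mod fs = 10 Hz.
10 Hz ≤ fs/2 = 24 Hz, appears at 10 Hz.
132 Hz mod fs = 36 Hz.
36 Hz > fs/2 = 24 Hz, folds to fs − 36 Hz = 12 Hz.
60 Hz mod fs = 12 Hz.
12 Hz ≤ fs/2 = 24 Hz, appears at 12 Hz.
66 Hz mod fs = 18 Hz.
18 Hz ≤ fs/2 = 24 Hz, appears at 18 Hz.
14 Hz ≤ fs/2 = 24 Hz, passes unchanged.
60 Hz and 132 Hz both map to 12 Hz.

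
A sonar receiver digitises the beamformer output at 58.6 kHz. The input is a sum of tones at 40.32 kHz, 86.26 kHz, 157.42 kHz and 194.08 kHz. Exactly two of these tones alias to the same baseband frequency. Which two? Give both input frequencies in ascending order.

fs/2 = 29.3 kHz.
40.32 kHz > fs/2 = 29.3 kHz, folds to fs − 40.32 kHz = 18.28 kHz.
86.26 kHz mod fs = 27.66 kHz.
27.66 kHz ≤ fs/2 = 29.3 kHz, appears at 27.66 kHz.
157.42 kHz mod fs = 40.22 kHz.
40.22 kHz > fs/2 = 29.3 kHz, folds to fs − 40.22 kHz = 18.38 kHz.
194.08 kHz mod fs = 18.28 kHz.
18.28 kHz ≤ fs/2 = 29.3 kHz, appears at 18.28 kHz.
40.32 kHz and 194.08 kHz both map to 18.28 kHz.

40.32 kHz, 194.08 kHz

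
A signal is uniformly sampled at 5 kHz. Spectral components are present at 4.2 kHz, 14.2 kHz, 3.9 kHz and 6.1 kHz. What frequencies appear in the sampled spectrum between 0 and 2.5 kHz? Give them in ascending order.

fs/2 = 2.5 kHz.
4.2 kHz > fs/2 = 2.5 kHz, folds to fs − 4.2 kHz = 0.8 kHz.
14.2 kHz mod fs = 4.2 kHz.
4.2 kHz > fs/2 = 2.5 kHz, folds to fs − 4.2 kHz = 0.8 kHz.
3.9 kHz > fs/2 = 2.5 kHz, folds to fs − 3.9 kHz = 1.1 kHz.
6.1 kHz mod fs = 1.1 kHz.
1.1 kHz ≤ fs/2 = 2.5 kHz, appears at 1.1 kHz.
Distinct values: {0.8 kHz, 1.1 kHz}.

0.8 kHz, 1.1 kHz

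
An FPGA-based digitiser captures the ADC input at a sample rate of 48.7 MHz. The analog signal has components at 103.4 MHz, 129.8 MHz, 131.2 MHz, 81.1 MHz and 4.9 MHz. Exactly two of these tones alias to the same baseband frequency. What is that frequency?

16.3 MHz

fs/2 = 24.35 MHz.
103.4 MHz mod fs = 6 MHz.
6 MHz ≤ fs/2 = 24.35 MHz, appears at 6 MHz.
129.8 MHz mod fs = 32.4 MHz.
32.4 MHz > fs/2 = 24.35 MHz, folds to fs − 32.4 MHz = 16.3 MHz.
131.2 MHz mod fs = 33.8 MHz.
33.8 MHz > fs/2 = 24.35 MHz, folds to fs − 33.8 MHz = 14.9 MHz.
81.1 MHz mod fs = 32.4 MHz.
32.4 MHz > fs/2 = 24.35 MHz, folds to fs − 32.4 MHz = 16.3 MHz.
4.9 MHz ≤ fs/2 = 24.35 MHz, passes unchanged.
81.1 MHz and 129.8 MHz both map to 16.3 MHz.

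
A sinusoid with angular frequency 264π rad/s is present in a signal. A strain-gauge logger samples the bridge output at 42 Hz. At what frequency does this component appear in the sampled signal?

ω = 264π rad/s → f = ω/(2π) = 132 Hz.
132 Hz mod fs = 6 Hz.
6 Hz ≤ fs/2 = 21 Hz, appears at 6 Hz.

6 Hz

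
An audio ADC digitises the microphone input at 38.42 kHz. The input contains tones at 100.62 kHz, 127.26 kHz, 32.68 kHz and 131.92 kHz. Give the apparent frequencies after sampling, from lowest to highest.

fs/2 = 19.21 kHz.
100.62 kHz mod fs = 23.78 kHz.
23.78 kHz > fs/2 = 19.21 kHz, folds to fs − 23.78 kHz = 14.64 kHz.
127.26 kHz mod fs = 12 kHz.
12 kHz ≤ fs/2 = 19.21 kHz, appears at 12 kHz.
32.68 kHz > fs/2 = 19.21 kHz, folds to fs − 32.68 kHz = 5.74 kHz.
131.92 kHz mod fs = 16.66 kHz.
16.66 kHz ≤ fs/2 = 19.21 kHz, appears at 16.66 kHz.
Distinct values: {5.74 kHz, 12 kHz, 14.64 kHz, 16.66 kHz}.

5.74 kHz, 12 kHz, 14.64 kHz, 16.66 kHz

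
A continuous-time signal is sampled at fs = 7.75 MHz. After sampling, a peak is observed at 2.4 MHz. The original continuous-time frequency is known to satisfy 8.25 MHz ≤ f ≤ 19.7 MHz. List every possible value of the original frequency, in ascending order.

Frequencies that alias to 2.4 MHz are k·fs ± 2.4 MHz for integer k ≥ 0.
k=0: 2.4 MHz.
k=1: 5.35 MHz, 10.15 MHz.
k=2: 13.1 MHz, 17.9 MHz.
k=3: 20.85 MHz, 25.65 MHz.
Within [8.25 MHz, 19.7 MHz]: 10.15 MHz, 13.1 MHz, 17.9 MHz.

10.15 MHz, 13.1 MHz, 17.9 MHz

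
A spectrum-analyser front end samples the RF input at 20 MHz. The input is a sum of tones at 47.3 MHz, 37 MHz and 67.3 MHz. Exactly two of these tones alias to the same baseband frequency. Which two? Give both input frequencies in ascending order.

fs/2 = 10 MHz.
47.3 MHz mod fs = 7.3 MHz.
7.3 MHz ≤ fs/2 = 10 MHz, appears at 7.3 MHz.
37 MHz mod fs = 17 MHz.
17 MHz > fs/2 = 10 MHz, folds to fs − 17 MHz = 3 MHz.
67.3 MHz mod fs = 7.3 MHz.
7.3 MHz ≤ fs/2 = 10 MHz, appears at 7.3 MHz.
47.3 MHz and 67.3 MHz both map to 7.3 MHz.

47.3 MHz, 67.3 MHz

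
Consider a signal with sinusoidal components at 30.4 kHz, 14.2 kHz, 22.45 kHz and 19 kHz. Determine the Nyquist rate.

60.8 kHz

Highest-frequency component: 30.4 kHz.
Nyquist rate = 2 × 30.4 kHz = 60.8 kHz.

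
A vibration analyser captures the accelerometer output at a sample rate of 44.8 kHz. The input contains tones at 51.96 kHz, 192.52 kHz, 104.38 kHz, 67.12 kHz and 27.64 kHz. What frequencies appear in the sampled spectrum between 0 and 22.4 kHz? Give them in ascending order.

7.16 kHz, 13.32 kHz, 14.78 kHz, 17.16 kHz, 22.32 kHz

fs/2 = 22.4 kHz.
51.96 kHz mod fs = 7.16 kHz.
7.16 kHz ≤ fs/2 = 22.4 kHz, appears at 7.16 kHz.
192.52 kHz mod fs = 13.32 kHz.
13.32 kHz ≤ fs/2 = 22.4 kHz, appears at 13.32 kHz.
104.38 kHz mod fs = 14.78 kHz.
14.78 kHz ≤ fs/2 = 22.4 kHz, appears at 14.78 kHz.
67.12 kHz mod fs = 22.32 kHz.
22.32 kHz ≤ fs/2 = 22.4 kHz, appears at 22.32 kHz.
27.64 kHz > fs/2 = 22.4 kHz, folds to fs − 27.64 kHz = 17.16 kHz.
Distinct values: {7.16 kHz, 13.32 kHz, 14.78 kHz, 17.16 kHz, 22.32 kHz}.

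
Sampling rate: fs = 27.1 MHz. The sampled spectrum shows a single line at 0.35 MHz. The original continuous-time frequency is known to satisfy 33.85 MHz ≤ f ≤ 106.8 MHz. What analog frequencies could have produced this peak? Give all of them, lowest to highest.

53.85 MHz, 54.55 MHz, 80.95 MHz, 81.65 MHz

Frequencies that alias to 0.35 MHz are k·fs ± 0.35 MHz for integer k ≥ 0.
k=0: 0.35 MHz.
k=1: 26.75 MHz, 27.45 MHz.
k=2: 53.85 MHz, 54.55 MHz.
k=3: 80.95 MHz, 81.65 MHz.
k=4: 108.05 MHz, 108.75 MHz.
Within [33.85 MHz, 106.8 MHz]: 53.85 MHz, 54.55 MHz, 80.95 MHz, 81.65 MHz.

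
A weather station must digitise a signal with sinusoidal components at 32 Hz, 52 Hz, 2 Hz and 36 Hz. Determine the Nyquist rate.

104 Hz

Highest-frequency component: 52 Hz.
Nyquist rate = 2 × 52 Hz = 104 Hz.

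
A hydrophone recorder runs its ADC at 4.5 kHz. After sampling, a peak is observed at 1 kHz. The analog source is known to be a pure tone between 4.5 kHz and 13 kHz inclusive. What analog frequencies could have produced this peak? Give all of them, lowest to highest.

Frequencies that alias to 1 kHz are k·fs ± 1 kHz for integer k ≥ 0.
k=0: 1 kHz.
k=1: 3.5 kHz, 5.5 kHz.
k=2: 8 kHz, 10 kHz.
k=3: 12.5 kHz, 14.5 kHz.
k=4: 17 kHz, 19 kHz.
Within [4.5 kHz, 13 kHz]: 5.5 kHz, 8 kHz, 10 kHz, 12.5 kHz.

5.5 kHz, 8 kHz, 10 kHz, 12.5 kHz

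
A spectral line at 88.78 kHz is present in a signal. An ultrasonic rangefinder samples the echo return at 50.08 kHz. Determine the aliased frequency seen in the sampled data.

88.78 kHz mod fs = 38.7 kHz.
38.7 kHz > fs/2 = 25.04 kHz, folds to fs − 38.7 kHz = 11.38 kHz.

11.38 kHz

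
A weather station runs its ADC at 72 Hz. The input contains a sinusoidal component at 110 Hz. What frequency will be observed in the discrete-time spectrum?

34 Hz

110 Hz mod fs = 38 Hz.
38 Hz > fs/2 = 36 Hz, folds to fs − 38 Hz = 34 Hz.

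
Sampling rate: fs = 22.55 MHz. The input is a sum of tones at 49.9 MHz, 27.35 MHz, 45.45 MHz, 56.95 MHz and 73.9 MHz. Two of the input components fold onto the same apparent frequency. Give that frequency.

fs/2 = 11.275 MHz.
49.9 MHz mod fs = 4.8 MHz.
4.8 MHz ≤ fs/2 = 11.275 MHz, appears at 4.8 MHz.
27.35 MHz mod fs = 4.8 MHz.
4.8 MHz ≤ fs/2 = 11.275 MHz, appears at 4.8 MHz.
45.45 MHz mod fs = 0.35 MHz.
0.35 MHz ≤ fs/2 = 11.275 MHz, appears at 0.35 MHz.
56.95 MHz mod fs = 11.85 MHz.
11.85 MHz > fs/2 = 11.275 MHz, folds to fs − 11.85 MHz = 10.7 MHz.
73.9 MHz mod fs = 6.25 MHz.
6.25 MHz ≤ fs/2 = 11.275 MHz, appears at 6.25 MHz.
27.35 MHz and 49.9 MHz both map to 4.8 MHz.

4.8 MHz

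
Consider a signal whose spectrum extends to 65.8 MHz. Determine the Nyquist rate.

131.6 MHz

Nyquist rate = 2 × 65.8 MHz = 131.6 MHz.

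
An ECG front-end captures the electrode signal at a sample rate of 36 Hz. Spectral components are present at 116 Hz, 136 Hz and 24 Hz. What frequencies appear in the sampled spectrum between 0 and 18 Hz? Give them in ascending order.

8 Hz, 12 Hz

fs/2 = 18 Hz.
116 Hz mod fs = 8 Hz.
8 Hz ≤ fs/2 = 18 Hz, appears at 8 Hz.
136 Hz mod fs = 28 Hz.
28 Hz > fs/2 = 18 Hz, folds to fs − 28 Hz = 8 Hz.
24 Hz > fs/2 = 18 Hz, folds to fs − 24 Hz = 12 Hz.
Distinct values: {8 Hz, 12 Hz}.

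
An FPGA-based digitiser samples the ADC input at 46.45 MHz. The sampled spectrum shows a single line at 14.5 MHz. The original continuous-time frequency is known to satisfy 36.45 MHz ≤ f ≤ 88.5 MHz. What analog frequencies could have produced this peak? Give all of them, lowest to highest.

Frequencies that alias to 14.5 MHz are k·fs ± 14.5 MHz for integer k ≥ 0.
k=0: 14.5 MHz.
k=1: 31.95 MHz, 60.95 MHz.
k=2: 78.4 MHz, 107.4 MHz.
k=3: 124.85 MHz, 153.85 MHz.
Within [36.45 MHz, 88.5 MHz]: 60.95 MHz, 78.4 MHz.

60.95 MHz, 78.4 MHz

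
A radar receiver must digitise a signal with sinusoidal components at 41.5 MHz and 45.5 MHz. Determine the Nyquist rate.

91 MHz

Highest-frequency component: 45.5 MHz.
Nyquist rate = 2 × 45.5 MHz = 91 MHz.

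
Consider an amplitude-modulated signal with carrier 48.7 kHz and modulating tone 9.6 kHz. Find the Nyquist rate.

116.6 kHz

AM sidebands sit at fc ± fm = 39.1 kHz and 58.3 kHz.
Highest-frequency component: 58.3 kHz.
Nyquist rate = 2 × 58.3 kHz = 116.6 kHz.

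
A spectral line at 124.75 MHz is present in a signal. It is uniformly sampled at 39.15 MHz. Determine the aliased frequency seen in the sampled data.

7.3 MHz

124.75 MHz mod fs = 7.3 MHz.
7.3 MHz ≤ fs/2 = 19.575 MHz, appears at 7.3 MHz.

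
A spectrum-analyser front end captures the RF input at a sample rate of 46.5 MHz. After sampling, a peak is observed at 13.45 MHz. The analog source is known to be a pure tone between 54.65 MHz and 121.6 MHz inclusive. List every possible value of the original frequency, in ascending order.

Frequencies that alias to 13.45 MHz are k·fs ± 13.45 MHz for integer k ≥ 0.
k=0: 13.45 MHz.
k=1: 33.05 MHz, 59.95 MHz.
k=2: 79.55 MHz, 106.45 MHz.
k=3: 126.05 MHz, 152.95 MHz.
Within [54.65 MHz, 121.6 MHz]: 59.95 MHz, 79.55 MHz, 106.45 MHz.

59.95 MHz, 79.55 MHz, 106.45 MHz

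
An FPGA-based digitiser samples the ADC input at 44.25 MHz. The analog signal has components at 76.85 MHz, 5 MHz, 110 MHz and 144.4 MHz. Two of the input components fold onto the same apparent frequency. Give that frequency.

fs/2 = 22.125 MHz.
76.85 MHz mod fs = 32.6 MHz.
32.6 MHz > fs/2 = 22.125 MHz, folds to fs − 32.6 MHz = 11.65 MHz.
5 MHz ≤ fs/2 = 22.125 MHz, passes unchanged.
110 MHz mod fs = 21.5 MHz.
21.5 MHz ≤ fs/2 = 22.125 MHz, appears at 21.5 MHz.
144.4 MHz mod fs = 11.65 MHz.
11.65 MHz ≤ fs/2 = 22.125 MHz, appears at 11.65 MHz.
76.85 MHz and 144.4 MHz both map to 11.65 MHz.

11.65 MHz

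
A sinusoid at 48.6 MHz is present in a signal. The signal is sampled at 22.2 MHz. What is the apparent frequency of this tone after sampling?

4.2 MHz

48.6 MHz mod fs = 4.2 MHz.
4.2 MHz ≤ fs/2 = 11.1 MHz, appears at 4.2 MHz.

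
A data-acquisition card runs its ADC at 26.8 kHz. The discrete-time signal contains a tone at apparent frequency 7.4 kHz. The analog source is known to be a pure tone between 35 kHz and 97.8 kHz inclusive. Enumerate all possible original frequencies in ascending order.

Frequencies that alias to 7.4 kHz are k·fs ± 7.4 kHz for integer k ≥ 0.
k=0: 7.4 kHz.
k=1: 19.4 kHz, 34.2 kHz.
k=2: 46.2 kHz, 61 kHz.
k=3: 73 kHz, 87.8 kHz.
k=4: 99.8 kHz, 114.6 kHz.
Within [35 kHz, 97.8 kHz]: 46.2 kHz, 61 kHz, 73 kHz, 87.8 kHz.

46.2 kHz, 61 kHz, 73 kHz, 87.8 kHz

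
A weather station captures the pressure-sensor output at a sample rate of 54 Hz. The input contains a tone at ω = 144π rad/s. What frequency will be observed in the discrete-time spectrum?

ω = 144π rad/s → f = ω/(2π) = 72 Hz.
72 Hz mod fs = 18 Hz.
18 Hz ≤ fs/2 = 27 Hz, appears at 18 Hz.

18 Hz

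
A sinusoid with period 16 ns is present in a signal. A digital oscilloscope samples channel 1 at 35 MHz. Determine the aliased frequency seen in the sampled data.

7.5 MHz

T = 16 ns → f = 1/T = 62.5 MHz.
62.5 MHz mod fs = 27.5 MHz.
27.5 MHz > fs/2 = 17.5 MHz, folds to fs − 27.5 MHz = 7.5 MHz.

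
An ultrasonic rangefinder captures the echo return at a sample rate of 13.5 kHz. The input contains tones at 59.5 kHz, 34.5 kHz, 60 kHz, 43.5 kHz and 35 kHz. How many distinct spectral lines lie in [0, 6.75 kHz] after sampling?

fs/2 = 6.75 kHz.
59.5 kHz mod fs = 5.5 kHz.
5.5 kHz ≤ fs/2 = 6.75 kHz, appears at 5.5 kHz.
34.5 kHz mod fs = 7.5 kHz.
7.5 kHz > fs/2 = 6.75 kHz, folds to fs − 7.5 kHz = 6 kHz.
60 kHz mod fs = 6 kHz.
6 kHz ≤ fs/2 = 6.75 kHz, appears at 6 kHz.
43.5 kHz mod fs = 3 kHz.
3 kHz ≤ fs/2 = 6.75 kHz, appears at 3 kHz.
35 kHz mod fs = 8 kHz.
8 kHz > fs/2 = 6.75 kHz, folds to fs − 8 kHz = 5.5 kHz.
Distinct values: {3 kHz, 5.5 kHz, 6 kHz} → 3.

3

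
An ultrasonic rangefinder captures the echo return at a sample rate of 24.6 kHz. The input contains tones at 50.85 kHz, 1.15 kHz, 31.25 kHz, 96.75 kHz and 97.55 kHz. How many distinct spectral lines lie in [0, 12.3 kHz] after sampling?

fs/2 = 12.3 kHz.
50.85 kHz mod fs = 1.65 kHz.
1.65 kHz ≤ fs/2 = 12.3 kHz, appears at 1.65 kHz.
1.15 kHz ≤ fs/2 = 12.3 kHz, passes unchanged.
31.25 kHz mod fs = 6.65 kHz.
6.65 kHz ≤ fs/2 = 12.3 kHz, appears at 6.65 kHz.
96.75 kHz mod fs = 22.95 kHz.
22.95 kHz > fs/2 = 12.3 kHz, folds to fs − 22.95 kHz = 1.65 kHz.
97.55 kHz mod fs = 23.75 kHz.
23.75 kHz > fs/2 = 12.3 kHz, folds to fs − 23.75 kHz = 0.85 kHz.
Distinct values: {0.85 kHz, 1.15 kHz, 1.65 kHz, 6.65 kHz} → 4.

4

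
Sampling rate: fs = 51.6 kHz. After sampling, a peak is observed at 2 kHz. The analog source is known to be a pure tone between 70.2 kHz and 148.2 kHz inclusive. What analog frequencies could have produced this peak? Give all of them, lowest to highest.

101.2 kHz, 105.2 kHz

Frequencies that alias to 2 kHz are k·fs ± 2 kHz for integer k ≥ 0.
k=0: 2 kHz.
k=1: 49.6 kHz, 53.6 kHz.
k=2: 101.2 kHz, 105.2 kHz.
k=3: 152.8 kHz, 156.8 kHz.
Within [70.2 kHz, 148.2 kHz]: 101.2 kHz, 105.2 kHz.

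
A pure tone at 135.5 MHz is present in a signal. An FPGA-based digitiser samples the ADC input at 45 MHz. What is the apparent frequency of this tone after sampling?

135.5 MHz mod fs = 0.5 MHz.
0.5 MHz ≤ fs/2 = 22.5 MHz, appears at 0.5 MHz.

0.5 MHz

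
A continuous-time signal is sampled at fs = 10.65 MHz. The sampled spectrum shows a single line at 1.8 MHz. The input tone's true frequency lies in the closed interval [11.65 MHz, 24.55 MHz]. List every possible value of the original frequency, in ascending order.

12.45 MHz, 19.5 MHz, 23.1 MHz

Frequencies that alias to 1.8 MHz are k·fs ± 1.8 MHz for integer k ≥ 0.
k=0: 1.8 MHz.
k=1: 8.85 MHz, 12.45 MHz.
k=2: 19.5 MHz, 23.1 MHz.
k=3: 30.15 MHz, 33.75 MHz.
Within [11.65 MHz, 24.55 MHz]: 12.45 MHz, 19.5 MHz, 23.1 MHz.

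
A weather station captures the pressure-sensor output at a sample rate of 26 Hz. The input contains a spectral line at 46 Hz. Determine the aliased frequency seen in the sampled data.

46 Hz mod fs = 20 Hz.
20 Hz > fs/2 = 13 Hz, folds to fs − 20 Hz = 6 Hz.

6 Hz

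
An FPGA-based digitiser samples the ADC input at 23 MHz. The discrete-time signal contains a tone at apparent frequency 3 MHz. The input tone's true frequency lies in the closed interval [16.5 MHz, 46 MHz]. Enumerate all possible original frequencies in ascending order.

Frequencies that alias to 3 MHz are k·fs ± 3 MHz for integer k ≥ 0.
k=0: 3 MHz.
k=1: 20 MHz, 26 MHz.
k=2: 43 MHz, 49 MHz.
k=3: 66 MHz, 72 MHz.
Within [16.5 MHz, 46 MHz]: 20 MHz, 26 MHz, 43 MHz.

20 MHz, 26 MHz, 43 MHz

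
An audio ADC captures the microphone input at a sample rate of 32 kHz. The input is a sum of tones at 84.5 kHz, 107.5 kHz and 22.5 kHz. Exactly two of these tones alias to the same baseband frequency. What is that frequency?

11.5 kHz

fs/2 = 16 kHz.
84.5 kHz mod fs = 20.5 kHz.
20.5 kHz > fs/2 = 16 kHz, folds to fs − 20.5 kHz = 11.5 kHz.
107.5 kHz mod fs = 11.5 kHz.
11.5 kHz ≤ fs/2 = 16 kHz, appears at 11.5 kHz.
22.5 kHz > fs/2 = 16 kHz, folds to fs − 22.5 kHz = 9.5 kHz.
84.5 kHz and 107.5 kHz both map to 11.5 kHz.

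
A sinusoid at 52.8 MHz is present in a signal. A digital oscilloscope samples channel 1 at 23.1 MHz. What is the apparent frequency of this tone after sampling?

6.6 MHz

52.8 MHz mod fs = 6.6 MHz.
6.6 MHz ≤ fs/2 = 11.55 MHz, appears at 6.6 MHz.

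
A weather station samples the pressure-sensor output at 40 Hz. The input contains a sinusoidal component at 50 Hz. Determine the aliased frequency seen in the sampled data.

50 Hz mod fs = 10 Hz.
10 Hz ≤ fs/2 = 20 Hz, appears at 10 Hz.

10 Hz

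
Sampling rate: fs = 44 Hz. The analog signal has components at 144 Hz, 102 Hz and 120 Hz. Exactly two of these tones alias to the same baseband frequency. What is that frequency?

fs/2 = 22 Hz.
144 Hz mod fs = 12 Hz.
12 Hz ≤ fs/2 = 22 Hz, appears at 12 Hz.
102 Hz mod fs = 14 Hz.
14 Hz ≤ fs/2 = 22 Hz, appears at 14 Hz.
120 Hz mod fs = 32 Hz.
32 Hz > fs/2 = 22 Hz, folds to fs − 32 Hz = 12 Hz.
120 Hz and 144 Hz both map to 12 Hz.

12 Hz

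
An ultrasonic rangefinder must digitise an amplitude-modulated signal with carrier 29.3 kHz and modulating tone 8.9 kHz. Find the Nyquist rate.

AM sidebands sit at fc ± fm = 20.4 kHz and 38.2 kHz.
Highest-frequency component: 38.2 kHz.
Nyquist rate = 2 × 38.2 kHz = 76.4 kHz.

76.4 kHz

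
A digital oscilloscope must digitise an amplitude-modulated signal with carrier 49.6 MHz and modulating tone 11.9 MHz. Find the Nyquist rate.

AM sidebands sit at fc ± fm = 37.7 MHz and 61.5 MHz.
Highest-frequency component: 61.5 MHz.
Nyquist rate = 2 × 61.5 MHz = 123 MHz.

123 MHz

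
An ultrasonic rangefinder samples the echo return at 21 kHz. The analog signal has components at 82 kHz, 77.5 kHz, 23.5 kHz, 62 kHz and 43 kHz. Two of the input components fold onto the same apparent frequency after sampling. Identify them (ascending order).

43 kHz, 62 kHz

fs/2 = 10.5 kHz.
82 kHz mod fs = 19 kHz.
19 kHz > fs/2 = 10.5 kHz, folds to fs − 19 kHz = 2 kHz.
77.5 kHz mod fs = 14.5 kHz.
14.5 kHz > fs/2 = 10.5 kHz, folds to fs − 14.5 kHz = 6.5 kHz.
23.5 kHz mod fs = 2.5 kHz.
2.5 kHz ≤ fs/2 = 10.5 kHz, appears at 2.5 kHz.
62 kHz mod fs = 20 kHz.
20 kHz > fs/2 = 10.5 kHz, folds to fs − 20 kHz = 1 kHz.
43 kHz mod fs = 1 kHz.
1 kHz ≤ fs/2 = 10.5 kHz, appears at 1 kHz.
43 kHz and 62 kHz both map to 1 kHz.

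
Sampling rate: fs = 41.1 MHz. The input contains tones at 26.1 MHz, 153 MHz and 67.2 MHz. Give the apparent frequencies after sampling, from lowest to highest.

fs/2 = 20.55 MHz.
26.1 MHz > fs/2 = 20.55 MHz, folds to fs − 26.1 MHz = 15 MHz.
153 MHz mod fs = 29.7 MHz.
29.7 MHz > fs/2 = 20.55 MHz, folds to fs − 29.7 MHz = 11.4 MHz.
67.2 MHz mod fs = 26.1 MHz.
26.1 MHz > fs/2 = 20.55 MHz, folds to fs − 26.1 MHz = 15 MHz.
Distinct values: {11.4 MHz, 15 MHz}.

11.4 MHz, 15 MHz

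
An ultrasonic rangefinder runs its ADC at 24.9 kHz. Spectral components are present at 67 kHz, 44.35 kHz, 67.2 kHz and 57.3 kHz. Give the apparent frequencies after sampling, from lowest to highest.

fs/2 = 12.45 kHz.
67 kHz mod fs = 17.2 kHz.
17.2 kHz > fs/2 = 12.45 kHz, folds to fs − 17.2 kHz = 7.7 kHz.
44.35 kHz mod fs = 19.45 kHz.
19.45 kHz > fs/2 = 12.45 kHz, folds to fs − 19.45 kHz = 5.45 kHz.
67.2 kHz mod fs = 17.4 kHz.
17.4 kHz > fs/2 = 12.45 kHz, folds to fs − 17.4 kHz = 7.5 kHz.
57.3 kHz mod fs = 7.5 kHz.
7.5 kHz ≤ fs/2 = 12.45 kHz, appears at 7.5 kHz.
Distinct values: {5.45 kHz, 7.5 kHz, 7.7 kHz}.

5.45 kHz, 7.5 kHz, 7.7 kHz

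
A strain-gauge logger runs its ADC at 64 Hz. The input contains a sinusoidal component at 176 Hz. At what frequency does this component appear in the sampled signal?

16 Hz

176 Hz mod fs = 48 Hz.
48 Hz > fs/2 = 32 Hz, folds to fs − 48 Hz = 16 Hz.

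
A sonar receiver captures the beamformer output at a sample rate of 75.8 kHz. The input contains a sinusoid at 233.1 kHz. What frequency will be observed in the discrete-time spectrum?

5.7 kHz

233.1 kHz mod fs = 5.7 kHz.
5.7 kHz ≤ fs/2 = 37.9 kHz, appears at 5.7 kHz.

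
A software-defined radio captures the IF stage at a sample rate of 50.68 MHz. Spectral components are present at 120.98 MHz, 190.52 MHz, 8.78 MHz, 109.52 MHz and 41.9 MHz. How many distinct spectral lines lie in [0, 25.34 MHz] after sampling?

4

fs/2 = 25.34 MHz.
120.98 MHz mod fs = 19.62 MHz.
19.62 MHz ≤ fs/2 = 25.34 MHz, appears at 19.62 MHz.
190.52 MHz mod fs = 38.48 MHz.
38.48 MHz > fs/2 = 25.34 MHz, folds to fs − 38.48 MHz = 12.2 MHz.
8.78 MHz ≤ fs/2 = 25.34 MHz, passes unchanged.
109.52 MHz mod fs = 8.16 MHz.
8.16 MHz ≤ fs/2 = 25.34 MHz, appears at 8.16 MHz.
41.9 MHz > fs/2 = 25.34 MHz, folds to fs − 41.9 MHz = 8.78 MHz.
Distinct values: {8.16 MHz, 8.78 MHz, 12.2 MHz, 19.62 MHz} → 4.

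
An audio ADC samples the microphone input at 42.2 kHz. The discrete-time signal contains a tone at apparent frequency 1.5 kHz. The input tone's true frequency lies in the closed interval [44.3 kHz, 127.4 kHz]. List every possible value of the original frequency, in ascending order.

Frequencies that alias to 1.5 kHz are k·fs ± 1.5 kHz for integer k ≥ 0.
k=0: 1.5 kHz.
k=1: 40.7 kHz, 43.7 kHz.
k=2: 82.9 kHz, 85.9 kHz.
k=3: 125.1 kHz, 128.1 kHz.
k=4: 167.3 kHz, 170.3 kHz.
Within [44.3 kHz, 127.4 kHz]: 82.9 kHz, 85.9 kHz, 125.1 kHz.

82.9 kHz, 85.9 kHz, 125.1 kHz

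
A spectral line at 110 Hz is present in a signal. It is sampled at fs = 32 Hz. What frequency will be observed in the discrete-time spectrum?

110 Hz mod fs = 14 Hz.
14 Hz ≤ fs/2 = 16 Hz, appears at 14 Hz.

14 Hz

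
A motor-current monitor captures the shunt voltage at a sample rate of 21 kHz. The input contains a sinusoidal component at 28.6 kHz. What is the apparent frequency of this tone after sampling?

28.6 kHz mod fs = 7.6 kHz.
7.6 kHz ≤ fs/2 = 10.5 kHz, appears at 7.6 kHz.

7.6 kHz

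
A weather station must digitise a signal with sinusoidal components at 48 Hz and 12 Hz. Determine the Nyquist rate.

96 Hz

Highest-frequency component: 48 Hz.
Nyquist rate = 2 × 48 Hz = 96 Hz.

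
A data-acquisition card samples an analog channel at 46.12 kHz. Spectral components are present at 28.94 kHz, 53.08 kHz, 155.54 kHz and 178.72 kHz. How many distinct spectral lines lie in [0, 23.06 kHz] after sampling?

fs/2 = 23.06 kHz.
28.94 kHz > fs/2 = 23.06 kHz, folds to fs − 28.94 kHz = 17.18 kHz.
53.08 kHz mod fs = 6.96 kHz.
6.96 kHz ≤ fs/2 = 23.06 kHz, appears at 6.96 kHz.
155.54 kHz mod fs = 17.18 kHz.
17.18 kHz ≤ fs/2 = 23.06 kHz, appears at 17.18 kHz.
178.72 kHz mod fs = 40.36 kHz.
40.36 kHz > fs/2 = 23.06 kHz, folds to fs − 40.36 kHz = 5.76 kHz.
Distinct values: {5.76 kHz, 6.96 kHz, 17.18 kHz} → 3.

3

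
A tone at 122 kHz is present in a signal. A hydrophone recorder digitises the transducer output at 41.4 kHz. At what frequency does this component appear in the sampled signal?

122 kHz mod fs = 39.2 kHz.
39.2 kHz > fs/2 = 20.7 kHz, folds to fs − 39.2 kHz = 2.2 kHz.

2.2 kHz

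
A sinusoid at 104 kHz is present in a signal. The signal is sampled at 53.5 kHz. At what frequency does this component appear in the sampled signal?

104 kHz mod fs = 50.5 kHz.
50.5 kHz > fs/2 = 26.75 kHz, folds to fs − 50.5 kHz = 3 kHz.

3 kHz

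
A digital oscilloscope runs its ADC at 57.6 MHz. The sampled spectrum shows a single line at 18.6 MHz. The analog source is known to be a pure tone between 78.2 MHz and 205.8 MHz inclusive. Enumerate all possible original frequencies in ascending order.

96.6 MHz, 133.8 MHz, 154.2 MHz, 191.4 MHz

Frequencies that alias to 18.6 MHz are k·fs ± 18.6 MHz for integer k ≥ 0.
k=0: 18.6 MHz.
k=1: 39 MHz, 76.2 MHz.
k=2: 96.6 MHz, 133.8 MHz.
k=3: 154.2 MHz, 191.4 MHz.
k=4: 211.8 MHz, 249 MHz.
Within [78.2 MHz, 205.8 MHz]: 96.6 MHz, 133.8 MHz, 154.2 MHz, 191.4 MHz.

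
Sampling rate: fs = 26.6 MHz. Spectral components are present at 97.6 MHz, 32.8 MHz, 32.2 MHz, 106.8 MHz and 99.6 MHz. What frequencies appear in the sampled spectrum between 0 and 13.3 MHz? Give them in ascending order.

0.4 MHz, 5.6 MHz, 6.2 MHz, 6.8 MHz, 8.8 MHz

fs/2 = 13.3 MHz.
97.6 MHz mod fs = 17.8 MHz.
17.8 MHz > fs/2 = 13.3 MHz, folds to fs − 17.8 MHz = 8.8 MHz.
32.8 MHz mod fs = 6.2 MHz.
6.2 MHz ≤ fs/2 = 13.3 MHz, appears at 6.2 MHz.
32.2 MHz mod fs = 5.6 MHz.
5.6 MHz ≤ fs/2 = 13.3 MHz, appears at 5.6 MHz.
106.8 MHz mod fs = 0.4 MHz.
0.4 MHz ≤ fs/2 = 13.3 MHz, appears at 0.4 MHz.
99.6 MHz mod fs = 19.8 MHz.
19.8 MHz > fs/2 = 13.3 MHz, folds to fs − 19.8 MHz = 6.8 MHz.
Distinct values: {0.4 MHz, 5.6 MHz, 6.2 MHz, 6.8 MHz, 8.8 MHz}.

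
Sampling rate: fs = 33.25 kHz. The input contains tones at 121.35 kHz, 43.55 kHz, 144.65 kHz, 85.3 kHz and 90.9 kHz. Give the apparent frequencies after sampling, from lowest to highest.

8.85 kHz, 10.3 kHz, 11.65 kHz, 14.45 kHz

fs/2 = 16.625 kHz.
121.35 kHz mod fs = 21.6 kHz.
21.6 kHz > fs/2 = 16.625 kHz, folds to fs − 21.6 kHz = 11.65 kHz.
43.55 kHz mod fs = 10.3 kHz.
10.3 kHz ≤ fs/2 = 16.625 kHz, appears at 10.3 kHz.
144.65 kHz mod fs = 11.65 kHz.
11.65 kHz ≤ fs/2 = 16.625 kHz, appears at 11.65 kHz.
85.3 kHz mod fs = 18.8 kHz.
18.8 kHz > fs/2 = 16.625 kHz, folds to fs − 18.8 kHz = 14.45 kHz.
90.9 kHz mod fs = 24.4 kHz.
24.4 kHz > fs/2 = 16.625 kHz, folds to fs − 24.4 kHz = 8.85 kHz.
Distinct values: {8.85 kHz, 10.3 kHz, 11.65 kHz, 14.45 kHz}.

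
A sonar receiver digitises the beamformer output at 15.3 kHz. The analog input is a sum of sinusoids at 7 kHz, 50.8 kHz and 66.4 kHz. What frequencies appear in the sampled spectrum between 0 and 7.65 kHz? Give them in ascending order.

fs/2 = 7.65 kHz.
7 kHz ≤ fs/2 = 7.65 kHz, passes unchanged.
50.8 kHz mod fs = 4.9 kHz.
4.9 kHz ≤ fs/2 = 7.65 kHz, appears at 4.9 kHz.
66.4 kHz mod fs = 5.2 kHz.
5.2 kHz ≤ fs/2 = 7.65 kHz, appears at 5.2 kHz.
Distinct values: {4.9 kHz, 5.2 kHz, 7 kHz}.

4.9 kHz, 5.2 kHz, 7 kHz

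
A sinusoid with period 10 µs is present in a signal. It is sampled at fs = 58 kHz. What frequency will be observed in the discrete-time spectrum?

16 kHz

T = 10 µs → f = 1/T = 100 kHz.
100 kHz mod fs = 42 kHz.
42 kHz > fs/2 = 29 kHz, folds to fs − 42 kHz = 16 kHz.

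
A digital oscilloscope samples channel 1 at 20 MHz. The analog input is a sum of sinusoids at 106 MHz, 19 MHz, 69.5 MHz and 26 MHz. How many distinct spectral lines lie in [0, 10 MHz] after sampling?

3

fs/2 = 10 MHz.
106 MHz mod fs = 6 MHz.
6 MHz ≤ fs/2 = 10 MHz, appears at 6 MHz.
19 MHz > fs/2 = 10 MHz, folds to fs − 19 MHz = 1 MHz.
69.5 MHz mod fs = 9.5 MHz.
9.5 MHz ≤ fs/2 = 10 MHz, appears at 9.5 MHz.
26 MHz mod fs = 6 MHz.
6 MHz ≤ fs/2 = 10 MHz, appears at 6 MHz.
Distinct values: {1 MHz, 6 MHz, 9.5 MHz} → 3.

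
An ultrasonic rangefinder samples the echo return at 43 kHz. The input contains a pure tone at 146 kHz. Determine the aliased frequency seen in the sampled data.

17 kHz

146 kHz mod fs = 17 kHz.
17 kHz ≤ fs/2 = 21.5 kHz, appears at 17 kHz.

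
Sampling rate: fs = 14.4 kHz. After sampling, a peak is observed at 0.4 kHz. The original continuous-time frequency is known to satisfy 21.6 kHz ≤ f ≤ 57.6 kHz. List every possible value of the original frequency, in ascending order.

28.4 kHz, 29.2 kHz, 42.8 kHz, 43.6 kHz, 57.2 kHz

Frequencies that alias to 0.4 kHz are k·fs ± 0.4 kHz for integer k ≥ 0.
k=0: 0.4 kHz.
k=1: 14 kHz, 14.8 kHz.
k=2: 28.4 kHz, 29.2 kHz.
k=3: 42.8 kHz, 43.6 kHz.
k=4: 57.2 kHz, 58 kHz.
k=5: 71.6 kHz, 72.4 kHz.
Within [21.6 kHz, 57.6 kHz]: 28.4 kHz, 29.2 kHz, 42.8 kHz, 43.6 kHz, 57.2 kHz.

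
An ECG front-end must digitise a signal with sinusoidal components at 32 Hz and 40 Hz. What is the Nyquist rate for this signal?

80 Hz

Highest-frequency component: 40 Hz.
Nyquist rate = 2 × 40 Hz = 80 Hz.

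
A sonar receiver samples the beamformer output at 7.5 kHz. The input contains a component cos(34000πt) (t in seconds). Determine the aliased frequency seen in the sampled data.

ω = 34000π rad/s → f = ω/(2π) = 17000 Hz = 17 kHz.
17 kHz mod fs = 2 kHz.
2 kHz ≤ fs/2 = 3.75 kHz, appears at 2 kHz.

2 kHz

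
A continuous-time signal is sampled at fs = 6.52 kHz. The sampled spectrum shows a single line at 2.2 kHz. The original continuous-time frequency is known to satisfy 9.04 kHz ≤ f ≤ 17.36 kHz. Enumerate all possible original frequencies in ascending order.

10.84 kHz, 15.24 kHz, 17.36 kHz

Frequencies that alias to 2.2 kHz are k·fs ± 2.2 kHz for integer k ≥ 0.
k=0: 2.2 kHz.
k=1: 4.32 kHz, 8.72 kHz.
k=2: 10.84 kHz, 15.24 kHz.
k=3: 17.36 kHz, 21.76 kHz.
k=4: 23.88 kHz, 28.28 kHz.
Within [9.04 kHz, 17.36 kHz]: 10.84 kHz, 15.24 kHz, 17.36 kHz.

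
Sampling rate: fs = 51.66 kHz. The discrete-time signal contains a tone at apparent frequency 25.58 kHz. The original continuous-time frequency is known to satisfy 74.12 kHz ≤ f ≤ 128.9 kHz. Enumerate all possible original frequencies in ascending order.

77.24 kHz, 77.74 kHz, 128.9 kHz

Frequencies that alias to 25.58 kHz are k·fs ± 25.58 kHz for integer k ≥ 0.
k=0: 25.58 kHz.
k=1: 26.08 kHz, 77.24 kHz.
k=2: 77.74 kHz, 128.9 kHz.
k=3: 129.4 kHz, 180.56 kHz.
Within [74.12 kHz, 128.9 kHz]: 77.24 kHz, 77.74 kHz, 128.9 kHz.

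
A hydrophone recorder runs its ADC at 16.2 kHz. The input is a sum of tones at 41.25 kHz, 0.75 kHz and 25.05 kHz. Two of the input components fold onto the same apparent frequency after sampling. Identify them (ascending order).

25.05 kHz, 41.25 kHz

fs/2 = 8.1 kHz.
41.25 kHz mod fs = 8.85 kHz.
8.85 kHz > fs/2 = 8.1 kHz, folds to fs − 8.85 kHz = 7.35 kHz.
0.75 kHz ≤ fs/2 = 8.1 kHz, passes unchanged.
25.05 kHz mod fs = 8.85 kHz.
8.85 kHz > fs/2 = 8.1 kHz, folds to fs − 8.85 kHz = 7.35 kHz.
25.05 kHz and 41.25 kHz both map to 7.35 kHz.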